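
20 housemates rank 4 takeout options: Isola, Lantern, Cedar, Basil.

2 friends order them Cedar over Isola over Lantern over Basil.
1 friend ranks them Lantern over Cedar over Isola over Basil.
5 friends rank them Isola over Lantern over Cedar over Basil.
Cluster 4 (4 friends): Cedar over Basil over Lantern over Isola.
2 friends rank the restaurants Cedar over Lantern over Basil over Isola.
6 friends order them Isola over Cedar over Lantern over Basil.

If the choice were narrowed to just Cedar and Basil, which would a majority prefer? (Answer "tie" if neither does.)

Ballots ranking Cedar above Basil: 2 + 1 + 5 + 4 + 2 + 6 = 20.
Ballots ranking Basil above Cedar: 20 − 20 = 0.
Cedar wins the head-to-head 20–0.

Cedar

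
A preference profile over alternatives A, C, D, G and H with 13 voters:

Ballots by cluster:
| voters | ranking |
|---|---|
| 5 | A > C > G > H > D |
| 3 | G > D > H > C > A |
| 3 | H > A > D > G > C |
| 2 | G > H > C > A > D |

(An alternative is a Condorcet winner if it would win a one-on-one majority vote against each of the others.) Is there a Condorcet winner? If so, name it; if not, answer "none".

Pairwise majorities:
A vs C: 5+3 = 8 for A, 5 for C — A by 8–5.
A vs D: A is ranked higher on 5+3+2 = 10 ballots, D on 3. A wins 10–3.
A vs G: 8 to 5, A.
A vs H: 5 to 8, H.
C vs D: 5+2 = 7 for C, 6 for D — C by 7–6.
C vs G: C preferred on 5 ballots; G wins 8–5.
C vs H: 5 to 8, H.
D vs G: D preferred on 3 ballots; G wins 10–3.
D vs H: 3 for D, 10 for H — H by 10–3.
G vs H: G preferred on 5+3+2 = 10 ballots; G wins 10–3.
No alternative is unbeaten: A loses to H; C loses to A; D loses to A; G loses to A; H loses to G. In particular A > G > H > A is a majority cycle — no Condorcet winner exists.

none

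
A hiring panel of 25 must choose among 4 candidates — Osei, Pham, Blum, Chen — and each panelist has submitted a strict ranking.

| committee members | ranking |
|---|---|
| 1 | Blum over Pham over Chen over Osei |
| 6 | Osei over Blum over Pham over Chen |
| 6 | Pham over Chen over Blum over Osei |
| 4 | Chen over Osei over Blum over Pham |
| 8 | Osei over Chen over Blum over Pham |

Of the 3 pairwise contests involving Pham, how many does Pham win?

1

Pham against each rival (25 committee members):
Pham vs Osei: 1+6 = 7 for Pham, 18 for Osei — Osei by 18–7.
Pham vs Blum: Blum, 19–6.
Pham vs Chen: Pham, 13–12.
Pham beats Chen; loses to Osei, Blum — 1 pairwise win.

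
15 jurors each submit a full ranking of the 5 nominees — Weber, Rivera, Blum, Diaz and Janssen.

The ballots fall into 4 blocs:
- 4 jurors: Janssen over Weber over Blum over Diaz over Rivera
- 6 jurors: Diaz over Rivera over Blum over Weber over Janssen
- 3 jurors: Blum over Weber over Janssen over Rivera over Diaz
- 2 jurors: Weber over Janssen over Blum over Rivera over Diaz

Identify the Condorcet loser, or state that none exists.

Head-to-head results (15 jurors):
Weber–Rivera: Weber 9–6.
Weber–Blum: Blum 9–6.
Weber–Diaz: Weber 9–6.
Weber vs Janssen: 6+3+2 = 11 for Weber, 4 for Janssen — Weber by 11–4.
Rivera vs Blum: Blum wins 9–6.
Rivera vs Diaz: Rivera preferred on 3+2 = 5 ballots; Diaz wins 10–5.
Rivera vs Janssen: Rivera preferred on 6 ballots; Janssen wins 9–6.
Blum vs Diaz: Blum preferred on 4+3+2 = 9 ballots; Blum wins 9–6.
Blum vs Janssen: 6+3 = 9 for Blum, 6 for Janssen — Blum by 9–6.
Diaz vs Janssen: Janssen, 9–6.
Rivera loses to every other nominee — it is the Condorcet loser.

Rivera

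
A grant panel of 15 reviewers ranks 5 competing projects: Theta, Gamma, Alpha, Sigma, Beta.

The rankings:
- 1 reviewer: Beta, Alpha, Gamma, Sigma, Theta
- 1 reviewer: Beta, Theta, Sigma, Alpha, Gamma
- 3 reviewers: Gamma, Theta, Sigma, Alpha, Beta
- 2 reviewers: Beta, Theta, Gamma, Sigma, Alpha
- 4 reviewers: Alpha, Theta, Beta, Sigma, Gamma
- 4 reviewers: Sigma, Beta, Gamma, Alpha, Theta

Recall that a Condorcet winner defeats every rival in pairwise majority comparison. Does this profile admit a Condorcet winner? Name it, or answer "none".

Check each pair by majority over 15 ballots:
Theta vs Gamma: Gamma, 8–7.
Theta vs Alpha: Alpha, 9–6.
Theta vs Sigma: Theta wins 10–5.
Theta vs Beta: Beta wins 8–7.
Gamma–Alpha: Gamma 9–6.
Gamma vs Sigma: Sigma wins 9–6.
Gamma vs Beta: Beta wins 12–3.
Alpha vs Sigma: Sigma wins 10–5.
Alpha vs Beta: Beta, 8–7.
Sigma vs Beta: Beta, 8–7.
Only Beta has no losses; Beta is the Condorcet winner.

Beta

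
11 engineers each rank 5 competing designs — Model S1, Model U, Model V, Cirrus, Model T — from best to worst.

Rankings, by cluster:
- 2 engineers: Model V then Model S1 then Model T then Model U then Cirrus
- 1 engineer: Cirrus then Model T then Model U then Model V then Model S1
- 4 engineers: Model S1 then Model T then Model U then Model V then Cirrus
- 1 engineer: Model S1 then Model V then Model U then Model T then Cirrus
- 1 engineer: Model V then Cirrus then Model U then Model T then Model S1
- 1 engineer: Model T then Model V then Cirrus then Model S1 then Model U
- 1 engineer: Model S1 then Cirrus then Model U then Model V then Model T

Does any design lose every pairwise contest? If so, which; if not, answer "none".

Cirrus

Pairwise majorities:
Model S1 vs Model U: Model S1, 9–2.
Model S1 vs Model V: 6 to 5, Model S1.
Model S1 vs Cirrus: 8 to 3, Model S1.
Model S1 vs Model T: Model S1, 8–3.
Model U vs Model V: 1+4+1 = 6 for Model U, 5 for Model V — Model U by 6–5.
Model U–Cirrus: Model U 7–4.
Model U vs Model T: Model U preferred on 1+1+1 = 3 ballots; Model T wins 8–3.
Model V vs Cirrus: Model V wins 9–2.
Model V vs Model T: Model T wins 6–5.
Cirrus–Model T: Model T 8–3.
Only Cirrus has no wins; Cirrus is the Condorcet loser.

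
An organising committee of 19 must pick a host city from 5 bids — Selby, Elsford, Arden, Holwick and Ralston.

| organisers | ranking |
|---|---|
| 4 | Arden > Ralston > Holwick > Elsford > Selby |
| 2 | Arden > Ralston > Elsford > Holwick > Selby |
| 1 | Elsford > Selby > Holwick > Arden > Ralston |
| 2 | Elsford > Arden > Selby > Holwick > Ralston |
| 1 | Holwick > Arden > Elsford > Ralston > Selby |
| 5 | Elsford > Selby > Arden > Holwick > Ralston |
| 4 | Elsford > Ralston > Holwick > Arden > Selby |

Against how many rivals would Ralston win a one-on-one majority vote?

2

Ralston against each rival (19 organisers):
Ralston vs Selby: Ralston is ranked higher on 4+2+1+4 = 11 ballots, Selby on 8. Ralston wins 11–8.
Ralston vs Elsford: 6 to 13, Elsford.
Ralston–Arden: Arden 15–4.
Ralston vs Holwick: Ralston, 10–9.
Ralston beats Selby, Holwick; loses to Elsford, Arden — 2 pairwise wins.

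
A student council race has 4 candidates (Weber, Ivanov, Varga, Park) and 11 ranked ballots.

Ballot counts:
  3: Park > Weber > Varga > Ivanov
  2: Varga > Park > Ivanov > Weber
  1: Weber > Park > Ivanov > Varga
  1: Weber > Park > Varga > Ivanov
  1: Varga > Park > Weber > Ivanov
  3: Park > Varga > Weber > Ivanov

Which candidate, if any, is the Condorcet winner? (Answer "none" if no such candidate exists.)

Check each pair by majority over 11 ballots:
Weber vs Ivanov: 9 to 2, Weber.
Weber vs Varga: Weber is ranked higher on 3+1+1 = 5 ballots, Varga on 6. Varga wins 6–5.
Weber vs Park: 2 to 9, Park.
Ivanov vs Varga: 1 to 10, Varga.
Ivanov vs Park: 0 for Ivanov, 11 for Park — Park by 11–0.
Varga vs Park: Varga preferred on 2+1 = 3 ballots; Park wins 8–3.
Park wins every pairwise contest, so Park is the Condorcet winner.

Park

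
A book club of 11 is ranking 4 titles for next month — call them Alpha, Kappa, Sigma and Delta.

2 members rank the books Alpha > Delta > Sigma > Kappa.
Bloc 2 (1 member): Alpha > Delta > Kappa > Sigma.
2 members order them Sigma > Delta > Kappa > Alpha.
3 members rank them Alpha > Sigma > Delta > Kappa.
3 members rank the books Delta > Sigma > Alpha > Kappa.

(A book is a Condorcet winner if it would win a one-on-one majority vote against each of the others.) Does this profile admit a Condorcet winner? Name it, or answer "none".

Check each pair by majority over 11 ballots:
Alpha vs Kappa: Alpha, 9–2.
Alpha–Sigma: Alpha 6–5.
Alpha–Delta: Alpha 6–5.
Kappa vs Sigma: Sigma wins 10–1.
Kappa vs Delta: Delta, 11–0.
Sigma–Delta: Delta 6–5.
Alpha wins every pairwise contest, so Alpha is the Condorcet winner.

Alpha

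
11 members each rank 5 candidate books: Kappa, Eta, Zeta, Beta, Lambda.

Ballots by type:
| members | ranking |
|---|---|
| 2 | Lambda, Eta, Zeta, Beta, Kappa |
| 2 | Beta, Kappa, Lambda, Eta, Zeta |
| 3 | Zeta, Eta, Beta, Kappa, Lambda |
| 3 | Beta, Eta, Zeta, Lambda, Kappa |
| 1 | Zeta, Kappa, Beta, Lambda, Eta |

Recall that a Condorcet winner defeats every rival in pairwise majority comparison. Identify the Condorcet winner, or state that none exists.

Check each pair by majority over 11 ballots:
Kappa vs Eta: Eta wins 8–3.
Kappa vs Zeta: Zeta, 9–2.
Kappa vs Beta: Beta, 10–1.
Kappa vs Lambda: Kappa wins 6–5.
Eta vs Zeta: Eta wins 7–4.
Eta vs Beta: Beta wins 6–5.
Eta vs Lambda: Eta wins 6–5.
Zeta–Beta: Zeta 6–5.
Zeta vs Lambda: Zeta wins 7–4.
Beta vs Lambda: Beta, 9–2.
No book is unbeaten: Kappa loses to Eta; Eta loses to Beta; Zeta loses to Eta; Beta loses to Zeta; Lambda loses to Kappa. In particular Eta beats Zeta beats Beta beats Eta is a majority cycle — no Condorcet winner exists.

none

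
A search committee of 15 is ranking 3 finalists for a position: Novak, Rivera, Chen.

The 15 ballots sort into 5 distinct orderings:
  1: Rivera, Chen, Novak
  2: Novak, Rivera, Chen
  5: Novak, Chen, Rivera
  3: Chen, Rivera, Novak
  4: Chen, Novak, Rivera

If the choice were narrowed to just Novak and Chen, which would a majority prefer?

Ballots ranking Novak above Chen: 2 + 5 = 7.
Ballots ranking Chen above Novak: 15 − 7 = 8.
Chen wins the head-to-head 8–7.

Chen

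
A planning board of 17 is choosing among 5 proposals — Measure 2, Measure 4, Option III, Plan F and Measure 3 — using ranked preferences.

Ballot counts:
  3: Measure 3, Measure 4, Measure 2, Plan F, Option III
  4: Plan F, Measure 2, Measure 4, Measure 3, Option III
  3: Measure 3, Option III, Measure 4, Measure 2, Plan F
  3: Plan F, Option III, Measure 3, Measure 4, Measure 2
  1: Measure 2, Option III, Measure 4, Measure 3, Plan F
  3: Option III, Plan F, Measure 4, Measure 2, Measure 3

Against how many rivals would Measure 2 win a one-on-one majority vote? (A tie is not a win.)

0

Measure 2 against each rival (17 council members):
Measure 2 vs Measure 4: Measure 2 preferred on 4+1 = 5 ballots; Measure 4 wins 12–5.
Measure 2 vs Option III: Option III wins 9–8.
Measure 2 vs Plan F: Plan F, 10–7.
Measure 2 vs Measure 3: Measure 2 is ranked higher on 4+1+3 = 8 ballots, Measure 3 on 9. Measure 3 wins 9–8.
Measure 2 beats no one; loses to Measure 4, Option III, Plan F, Measure 3 — 0 pairwise wins.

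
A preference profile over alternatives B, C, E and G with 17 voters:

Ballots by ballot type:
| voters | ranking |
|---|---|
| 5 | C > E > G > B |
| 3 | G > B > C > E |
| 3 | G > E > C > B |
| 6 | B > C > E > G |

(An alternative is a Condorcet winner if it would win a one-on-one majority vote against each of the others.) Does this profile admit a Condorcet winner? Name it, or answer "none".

Check each pair by majority over 17 ballots:
B–C: B 9–8.
B vs E: B, 9–8.
B vs G: G wins 11–6.
C–E: C 14–3.
C–G: C 11–6.
E–G: E 11–6.
Every alternative loses at least once (B loses to G; C loses to B; E loses to B; G loses to C). The majority relation contains the cycle B beats C beats G beats B, so there is no Condorcet winner.

none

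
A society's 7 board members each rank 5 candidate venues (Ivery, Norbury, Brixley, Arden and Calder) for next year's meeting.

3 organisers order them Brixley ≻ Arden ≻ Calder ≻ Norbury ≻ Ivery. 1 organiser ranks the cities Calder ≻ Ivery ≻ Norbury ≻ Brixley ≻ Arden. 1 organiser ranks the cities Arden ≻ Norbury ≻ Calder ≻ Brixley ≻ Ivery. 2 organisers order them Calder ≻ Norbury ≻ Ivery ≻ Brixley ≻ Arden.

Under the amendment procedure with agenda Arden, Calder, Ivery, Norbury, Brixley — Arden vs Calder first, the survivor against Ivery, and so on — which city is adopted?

Brixley

Round 1: Arden vs Calder — 4–3, Arden advances.
Round 2: Arden vs Ivery — 4–3, Arden advances.
Round 3: Arden vs Norbury — 4–3, Arden advances.
Round 4: Arden vs Brixley — 1–6, Brixley advances.
Brixley survives the agenda.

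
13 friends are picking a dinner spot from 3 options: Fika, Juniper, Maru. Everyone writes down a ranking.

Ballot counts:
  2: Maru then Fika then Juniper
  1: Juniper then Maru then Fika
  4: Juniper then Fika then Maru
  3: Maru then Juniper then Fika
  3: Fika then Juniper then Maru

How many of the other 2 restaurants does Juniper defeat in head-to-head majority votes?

Juniper against each rival (13 friends):
Juniper–Fika: Juniper 8–5.
Juniper–Maru: Juniper 8–5.
Juniper beats Fika, Maru — 2 pairwise wins.

2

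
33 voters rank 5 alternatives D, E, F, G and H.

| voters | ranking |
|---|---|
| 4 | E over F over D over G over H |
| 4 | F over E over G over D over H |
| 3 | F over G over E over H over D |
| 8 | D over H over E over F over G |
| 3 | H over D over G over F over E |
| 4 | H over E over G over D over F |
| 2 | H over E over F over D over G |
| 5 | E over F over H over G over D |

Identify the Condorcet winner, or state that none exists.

Check each pair by majority over 33 ballots:
D vs E: D preferred on 8+3 = 11 ballots; E wins 22–11.
D vs F: 15 to 18, F.
D vs G: 17 to 16, D.
D vs H: D is ranked higher on 4+4+8 = 16 ballots, H on 17. H wins 17–16.
E vs F: E is ranked higher on 4+8+4+2+5 = 23 ballots, F on 10. E wins 23–10.
E vs G: 27 to 6, E.
E vs H: 16 to 17, H.
F vs G: 4+4+3+8+2+5 = 26 for F, 7 for G — F by 26–7.
F vs H: F is ranked higher on 4+4+3+5 = 16 ballots, H on 17. H wins 17–16.
G vs H: 4+4+3 = 11 for G, 22 for H — H by 22–11.
H wins every pairwise contest, so H is the Condorcet winner.

H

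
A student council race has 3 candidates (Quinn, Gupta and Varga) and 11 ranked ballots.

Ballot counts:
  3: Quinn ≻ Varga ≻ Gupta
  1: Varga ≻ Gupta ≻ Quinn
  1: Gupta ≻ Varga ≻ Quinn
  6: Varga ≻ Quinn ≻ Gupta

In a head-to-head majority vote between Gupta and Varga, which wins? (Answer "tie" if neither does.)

Ballots ranking Gupta above Varga: 1.
Ballots ranking Varga above Gupta: 11 − 1 = 10.
Varga wins the head-to-head 10–1.

Varga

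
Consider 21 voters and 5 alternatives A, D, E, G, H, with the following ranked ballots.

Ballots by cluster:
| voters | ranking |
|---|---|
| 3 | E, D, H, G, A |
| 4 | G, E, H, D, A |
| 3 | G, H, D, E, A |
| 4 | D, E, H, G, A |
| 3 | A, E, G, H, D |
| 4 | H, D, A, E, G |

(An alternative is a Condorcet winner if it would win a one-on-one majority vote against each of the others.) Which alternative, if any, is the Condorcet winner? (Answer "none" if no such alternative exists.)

none

Head-to-head results (21 voters):
A vs D: A preferred on 3 ballots; D wins 18–3.
A vs E: 3+4 = 7 for A, 14 for E — E by 14–7.
A vs G: A preferred on 3+4 = 7 ballots; G wins 14–7.
A vs H: 3 for A, 18 for H — H by 18–3.
D vs E: D preferred on 3+4+4 = 11 ballots; D wins 11–10.
D vs G: 3+4+4 = 11 for D, 10 for G — D by 11–10.
D vs H: 3+4 = 7 for D, 14 for H — H by 14–7.
E vs G: E preferred on 3+4+3+4 = 14 ballots; E wins 14–7.
E vs H: 3+4+4+3 = 14 for E, 7 for H — E by 14–7.
G vs H: G preferred on 4+3+3 = 10 ballots; H wins 11–10.
No alternative is unbeaten: A loses to D; D loses to H; E loses to D; G loses to D; H loses to E. In particular D beats E beats H beats D is a majority cycle — no Condorcet winner exists.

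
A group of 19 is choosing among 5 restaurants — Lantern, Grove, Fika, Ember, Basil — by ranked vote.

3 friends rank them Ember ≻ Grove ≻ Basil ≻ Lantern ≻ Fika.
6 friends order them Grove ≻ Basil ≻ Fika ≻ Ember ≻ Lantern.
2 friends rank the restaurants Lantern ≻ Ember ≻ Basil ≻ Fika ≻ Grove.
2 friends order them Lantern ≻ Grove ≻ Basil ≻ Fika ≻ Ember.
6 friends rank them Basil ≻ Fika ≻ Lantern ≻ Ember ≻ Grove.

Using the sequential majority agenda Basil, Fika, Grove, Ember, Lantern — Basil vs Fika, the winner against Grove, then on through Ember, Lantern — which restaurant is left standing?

Round 1: Basil vs Fika — 19–0, Basil advances.
Round 2: Basil vs Grove — 8–11, Grove advances.
Round 3: Grove vs Ember — 8–11, Ember advances.
Round 4: Ember vs Lantern — 9–10, Lantern advances.
The agenda winner is Lantern.

Lantern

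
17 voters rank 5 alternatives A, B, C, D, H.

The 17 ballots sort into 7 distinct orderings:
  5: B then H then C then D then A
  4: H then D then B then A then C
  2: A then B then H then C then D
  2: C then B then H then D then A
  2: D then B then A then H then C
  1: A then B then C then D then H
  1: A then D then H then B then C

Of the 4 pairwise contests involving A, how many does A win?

1

A against each rival (17 voters):
A vs B: A preferred on 2+1+1 = 4 ballots; B wins 13–4.
A vs C: A, 10–7.
A vs D: 4 to 13, D.
A vs H: 6 to 11, H.
A beats C; loses to B, D, H — 1 pairwise win.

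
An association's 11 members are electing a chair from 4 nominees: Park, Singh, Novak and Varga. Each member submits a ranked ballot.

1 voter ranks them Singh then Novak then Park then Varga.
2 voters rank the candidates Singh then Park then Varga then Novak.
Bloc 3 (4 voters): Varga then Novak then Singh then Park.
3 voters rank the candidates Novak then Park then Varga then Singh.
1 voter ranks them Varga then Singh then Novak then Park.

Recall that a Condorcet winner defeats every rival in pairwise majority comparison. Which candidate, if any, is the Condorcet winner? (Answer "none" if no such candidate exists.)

none

Check each pair by majority over 11 ballots:
Park–Singh: Singh 8–3.
Park–Novak: Novak 9–2.
Park–Varga: Park 6–5.
Singh vs Novak: Novak wins 7–4.
Singh vs Varga: Varga, 8–3.
Novak vs Varga: Varga wins 7–4.
No candidate is unbeaten: Park loses to Singh; Singh loses to Novak; Novak loses to Varga; Varga loses to Park. In particular Park → Varga → Singh → Park is a majority cycle — no Condorcet winner exists.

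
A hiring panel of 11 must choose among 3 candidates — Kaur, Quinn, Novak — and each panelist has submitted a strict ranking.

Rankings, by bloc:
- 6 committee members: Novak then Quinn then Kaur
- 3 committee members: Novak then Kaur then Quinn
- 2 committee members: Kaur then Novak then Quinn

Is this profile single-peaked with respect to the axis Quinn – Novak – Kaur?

yes

Axis positions: Quinn=1, Novak=2, Kaur=3.
Bloc 1 (peak Novak at position 2): ranking walks positions 2-1-3, expanding outward from the peak — single-peaked.
Bloc 2 (peak Novak at position 2): ranking walks positions 2-3-1, expanding outward from the peak — single-peaked.
Bloc 3 (peak Kaur at position 3): ranking walks positions 3-2-1, expanding outward from the peak — single-peaked.
Every ranking is single-peaked on this axis.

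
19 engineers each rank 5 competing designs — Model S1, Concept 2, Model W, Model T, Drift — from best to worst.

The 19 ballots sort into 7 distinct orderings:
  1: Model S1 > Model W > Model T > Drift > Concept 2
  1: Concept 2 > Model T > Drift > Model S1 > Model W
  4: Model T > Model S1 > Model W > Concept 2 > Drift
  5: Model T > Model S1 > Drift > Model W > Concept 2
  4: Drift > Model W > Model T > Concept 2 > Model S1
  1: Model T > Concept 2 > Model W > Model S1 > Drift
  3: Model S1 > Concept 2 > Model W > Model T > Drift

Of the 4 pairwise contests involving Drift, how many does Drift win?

Drift against each rival (19 engineers):
Drift vs Model S1: Drift is ranked higher on 1+4 = 5 ballots, Model S1 on 14. Model S1 wins 14–5.
Drift vs Concept 2: Drift wins 10–9.
Drift vs Model W: Drift, 10–9.
Drift vs Model T: Model T wins 15–4.
Drift beats Concept 2, Model W; loses to Model S1, Model T — 2 pairwise wins.

2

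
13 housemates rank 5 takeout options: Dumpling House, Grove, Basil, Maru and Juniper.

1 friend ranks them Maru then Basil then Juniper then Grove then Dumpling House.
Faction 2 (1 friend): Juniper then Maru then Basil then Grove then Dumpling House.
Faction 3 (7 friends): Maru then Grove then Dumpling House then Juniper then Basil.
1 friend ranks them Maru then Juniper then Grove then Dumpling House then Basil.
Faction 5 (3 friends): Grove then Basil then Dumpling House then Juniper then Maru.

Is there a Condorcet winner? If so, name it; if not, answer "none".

Pairwise majorities:
Dumpling House vs Grove: Dumpling House preferred on 0 ballots; Grove wins 13–0.
Dumpling House–Basil: Dumpling House 8–5.
Dumpling House–Maru: Maru 10–3.
Dumpling House vs Juniper: Dumpling House wins 10–3.
Grove–Basil: Grove 11–2.
Grove vs Maru: Maru wins 10–3.
Grove vs Juniper: 7+3 = 10 for Grove, 3 for Juniper — Grove by 10–3.
Basil vs Maru: 3 to 10, Maru.
Basil–Juniper: Juniper 9–4.
Maru vs Juniper: Maru preferred on 1+7+1 = 9 ballots; Maru wins 9–4.
Maru defeats every rival head-to-head and is the Condorcet winner.

Maru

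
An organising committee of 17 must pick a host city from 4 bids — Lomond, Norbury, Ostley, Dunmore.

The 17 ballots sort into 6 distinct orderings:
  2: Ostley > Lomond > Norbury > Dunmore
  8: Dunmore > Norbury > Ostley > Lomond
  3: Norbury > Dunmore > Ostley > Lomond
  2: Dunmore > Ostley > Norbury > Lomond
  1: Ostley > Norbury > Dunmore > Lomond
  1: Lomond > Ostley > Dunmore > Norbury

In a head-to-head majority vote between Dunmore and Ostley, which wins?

Ballots ranking Dunmore above Ostley: 8 + 3 + 2 = 13.
Ballots ranking Ostley above Dunmore: 17 − 13 = 4.
Dunmore wins the head-to-head 13–4.

Dunmore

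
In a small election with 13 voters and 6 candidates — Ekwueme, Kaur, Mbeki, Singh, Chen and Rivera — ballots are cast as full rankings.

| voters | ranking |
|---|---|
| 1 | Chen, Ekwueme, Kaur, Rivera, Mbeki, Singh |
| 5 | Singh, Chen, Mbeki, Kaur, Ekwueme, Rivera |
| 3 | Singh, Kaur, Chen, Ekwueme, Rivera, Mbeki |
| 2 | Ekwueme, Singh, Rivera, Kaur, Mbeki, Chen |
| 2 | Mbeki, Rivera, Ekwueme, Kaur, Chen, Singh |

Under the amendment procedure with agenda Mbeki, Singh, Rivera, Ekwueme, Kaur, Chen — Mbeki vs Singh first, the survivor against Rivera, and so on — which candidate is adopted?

Round 1: Mbeki vs Singh — 3–10, Singh advances.
Round 2: Singh vs Rivera — 10–3, Singh advances.
Round 3: Singh vs Ekwueme — 8–5, Singh advances.
Round 4: Singh vs Kaur — 10–3, Singh advances.
Round 5: Singh vs Chen — 10–3, Singh advances.
Singh survives the agenda.

Singh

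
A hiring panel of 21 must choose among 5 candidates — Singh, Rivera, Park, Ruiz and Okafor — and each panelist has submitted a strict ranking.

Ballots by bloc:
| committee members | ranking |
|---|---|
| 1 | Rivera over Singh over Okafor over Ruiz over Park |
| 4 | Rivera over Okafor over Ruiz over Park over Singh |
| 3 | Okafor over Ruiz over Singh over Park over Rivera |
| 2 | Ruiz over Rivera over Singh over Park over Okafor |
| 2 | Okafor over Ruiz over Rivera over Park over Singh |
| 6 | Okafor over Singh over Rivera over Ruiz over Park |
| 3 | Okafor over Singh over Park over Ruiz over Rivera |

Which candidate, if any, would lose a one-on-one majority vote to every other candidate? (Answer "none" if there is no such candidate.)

Park

Pairwise majorities:
Singh vs Rivera: Singh, 12–9.
Singh vs Park: Singh wins 15–6.
Singh–Ruiz: Ruiz 11–10.
Singh vs Okafor: Singh is ranked higher on 1+2 = 3 ballots, Okafor on 18. Okafor wins 18–3.
Rivera vs Park: Rivera, 15–6.
Rivera–Ruiz: Rivera 11–10.
Rivera–Okafor: Okafor 14–7.
Park vs Ruiz: 3 for Park, 18 for Ruiz — Ruiz by 18–3.
Park vs Okafor: 2 to 19, Okafor.
Ruiz vs Okafor: Okafor, 19–2.
Only Park has no wins; Park is the Condorcet loser.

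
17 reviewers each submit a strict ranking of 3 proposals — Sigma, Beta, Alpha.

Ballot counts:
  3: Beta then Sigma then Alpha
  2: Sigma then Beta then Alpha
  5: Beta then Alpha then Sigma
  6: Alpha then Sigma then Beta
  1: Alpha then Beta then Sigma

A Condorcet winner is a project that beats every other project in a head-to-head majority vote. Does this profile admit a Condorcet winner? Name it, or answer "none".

Beta

Check each pair by majority over 17 ballots:
Sigma vs Beta: 8 to 9, Beta.
Sigma vs Alpha: Sigma preferred on 3+2 = 5 ballots; Alpha wins 12–5.
Beta vs Alpha: Beta preferred on 3+2+5 = 10 ballots; Beta wins 10–7.
Beta wins every pairwise contest, so Beta is the Condorcet winner.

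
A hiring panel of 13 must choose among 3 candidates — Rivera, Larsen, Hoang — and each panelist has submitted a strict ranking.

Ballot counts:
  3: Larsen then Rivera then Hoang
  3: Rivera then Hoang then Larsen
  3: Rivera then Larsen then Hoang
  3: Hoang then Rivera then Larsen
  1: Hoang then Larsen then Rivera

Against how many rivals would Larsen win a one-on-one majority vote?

0

Larsen against each rival (13 committee members):
Larsen vs Rivera: Rivera wins 9–4.
Larsen vs Hoang: Hoang, 7–6.
Larsen beats no one; loses to Rivera, Hoang — 0 pairwise wins.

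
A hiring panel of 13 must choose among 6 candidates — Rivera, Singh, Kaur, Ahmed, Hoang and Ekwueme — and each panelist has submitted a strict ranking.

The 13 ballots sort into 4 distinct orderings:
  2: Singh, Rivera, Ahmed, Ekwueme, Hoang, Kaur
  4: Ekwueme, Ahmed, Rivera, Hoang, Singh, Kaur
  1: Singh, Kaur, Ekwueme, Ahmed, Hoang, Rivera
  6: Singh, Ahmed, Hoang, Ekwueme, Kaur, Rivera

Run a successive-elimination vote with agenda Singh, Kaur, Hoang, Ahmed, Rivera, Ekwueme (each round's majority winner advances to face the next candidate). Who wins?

Singh

Round 1: Singh vs Kaur — 13–0, Singh advances.
Round 2: Singh vs Hoang — 9–4, Singh advances.
Round 3: Singh vs Ahmed — 9–4, Singh advances.
Round 4: Singh vs Rivera — 9–4, Singh advances.
Round 5: Singh vs Ekwueme — 9–4, Singh advances.
The agenda winner is Singh.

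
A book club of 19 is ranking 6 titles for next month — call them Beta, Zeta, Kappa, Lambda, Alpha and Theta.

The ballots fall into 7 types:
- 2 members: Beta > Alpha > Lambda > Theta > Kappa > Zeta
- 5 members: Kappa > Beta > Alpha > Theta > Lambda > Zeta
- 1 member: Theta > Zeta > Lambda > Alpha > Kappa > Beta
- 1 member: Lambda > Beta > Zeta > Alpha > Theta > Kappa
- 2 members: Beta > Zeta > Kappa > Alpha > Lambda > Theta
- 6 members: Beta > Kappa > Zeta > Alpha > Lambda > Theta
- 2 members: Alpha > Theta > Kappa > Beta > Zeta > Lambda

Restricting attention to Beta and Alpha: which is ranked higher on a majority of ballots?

Beta

Ballots ranking Beta above Alpha: 2 + 5 + 1 + 2 + 6 = 16.
Ballots ranking Alpha above Beta: 19 − 16 = 3.
Beta wins the head-to-head 16–3.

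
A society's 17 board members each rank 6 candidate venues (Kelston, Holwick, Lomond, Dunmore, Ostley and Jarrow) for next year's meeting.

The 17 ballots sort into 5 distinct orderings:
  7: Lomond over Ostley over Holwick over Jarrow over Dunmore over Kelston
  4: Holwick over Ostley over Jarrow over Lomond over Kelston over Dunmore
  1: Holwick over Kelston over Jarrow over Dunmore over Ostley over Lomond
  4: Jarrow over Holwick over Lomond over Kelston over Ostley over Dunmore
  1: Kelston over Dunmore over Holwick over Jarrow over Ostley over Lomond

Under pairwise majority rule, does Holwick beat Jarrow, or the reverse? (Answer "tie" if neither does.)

Ballots ranking Holwick above Jarrow: 7 + 4 + 1 + 1 = 13.
Ballots ranking Jarrow above Holwick: 17 − 13 = 4.
Holwick wins the head-to-head 13–4.

Holwick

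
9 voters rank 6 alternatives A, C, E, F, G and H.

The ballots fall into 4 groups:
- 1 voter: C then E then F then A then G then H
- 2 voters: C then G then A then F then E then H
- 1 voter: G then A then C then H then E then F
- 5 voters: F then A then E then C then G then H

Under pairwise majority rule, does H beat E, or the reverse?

Ballots ranking H above E: 1.
Ballots ranking E above H: 9 − 1 = 8.
E wins the head-to-head 8–1.

E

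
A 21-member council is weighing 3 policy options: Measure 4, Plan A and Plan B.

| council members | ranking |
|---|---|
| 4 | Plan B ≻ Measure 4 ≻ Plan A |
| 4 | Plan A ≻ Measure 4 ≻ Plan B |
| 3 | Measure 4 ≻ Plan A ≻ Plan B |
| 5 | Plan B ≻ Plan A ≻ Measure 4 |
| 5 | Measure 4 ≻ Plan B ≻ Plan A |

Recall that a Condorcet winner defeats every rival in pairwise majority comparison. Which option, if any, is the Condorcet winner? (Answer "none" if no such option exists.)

Measure 4

Pairwise majorities:
Measure 4 vs Plan A: 12 to 9, Measure 4.
Measure 4 vs Plan B: 4+3+5 = 12 for Measure 4, 9 for Plan B — Measure 4 by 12–9.
Plan A vs Plan B: Plan A is ranked higher on 4+3 = 7 ballots, Plan B on 14. Plan B wins 14–7.
Measure 4 beats each of Plan A, Plan B — Measure 4 is the Condorcet winner.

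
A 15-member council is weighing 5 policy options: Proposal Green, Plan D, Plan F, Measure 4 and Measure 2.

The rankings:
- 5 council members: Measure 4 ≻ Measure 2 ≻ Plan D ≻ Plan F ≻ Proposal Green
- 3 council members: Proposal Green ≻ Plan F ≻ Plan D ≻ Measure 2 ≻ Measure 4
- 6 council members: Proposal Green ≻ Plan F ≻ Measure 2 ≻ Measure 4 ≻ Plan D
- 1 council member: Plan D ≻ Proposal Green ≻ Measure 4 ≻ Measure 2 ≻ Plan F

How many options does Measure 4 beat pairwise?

1

Measure 4 against each rival (15 council members):
Measure 4 vs Proposal Green: Measure 4 preferred on 5 ballots; Proposal Green wins 10–5.
Measure 4 vs Plan D: Measure 4 preferred on 5+6 = 11 ballots; Measure 4 wins 11–4.
Measure 4 vs Plan F: Measure 4 preferred on 5+1 = 6 ballots; Plan F wins 9–6.
Measure 4 vs Measure 2: Measure 2 wins 9–6.
Measure 4 beats Plan D; loses to Proposal Green, Plan F, Measure 2 — 1 pairwise win.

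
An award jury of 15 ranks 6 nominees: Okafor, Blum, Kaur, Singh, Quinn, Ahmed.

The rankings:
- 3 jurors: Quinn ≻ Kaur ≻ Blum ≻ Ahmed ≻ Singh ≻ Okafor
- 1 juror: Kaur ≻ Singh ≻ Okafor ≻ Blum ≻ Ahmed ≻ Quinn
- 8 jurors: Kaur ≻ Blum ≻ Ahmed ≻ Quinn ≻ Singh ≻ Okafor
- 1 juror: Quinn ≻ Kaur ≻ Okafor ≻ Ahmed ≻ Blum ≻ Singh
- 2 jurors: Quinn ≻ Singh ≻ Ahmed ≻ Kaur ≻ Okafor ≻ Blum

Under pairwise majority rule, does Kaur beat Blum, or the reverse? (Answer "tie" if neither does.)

Ballots ranking Kaur above Blum: 3 + 1 + 8 + 1 + 2 = 15.
Ballots ranking Blum above Kaur: 15 − 15 = 0.
Kaur wins the head-to-head 15–0.

Kaur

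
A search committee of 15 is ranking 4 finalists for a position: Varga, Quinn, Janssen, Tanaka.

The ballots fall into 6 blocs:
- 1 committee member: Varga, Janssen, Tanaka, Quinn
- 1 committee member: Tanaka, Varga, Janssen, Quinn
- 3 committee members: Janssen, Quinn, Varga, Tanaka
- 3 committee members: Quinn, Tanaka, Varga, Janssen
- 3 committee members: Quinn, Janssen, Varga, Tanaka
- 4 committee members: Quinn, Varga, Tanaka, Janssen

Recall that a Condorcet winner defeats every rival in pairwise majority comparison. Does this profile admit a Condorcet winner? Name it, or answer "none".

Quinn

Check each pair by majority over 15 ballots:
Varga vs Quinn: Varga preferred on 1+1 = 2 ballots; Quinn wins 13–2.
Varga vs Janssen: 1+1+3+4 = 9 for Varga, 6 for Janssen — Varga by 9–6.
Varga vs Tanaka: 11 to 4, Varga.
Quinn vs Janssen: 3+3+4 = 10 for Quinn, 5 for Janssen — Quinn by 10–5.
Quinn vs Tanaka: Quinn preferred on 3+3+3+4 = 13 ballots; Quinn wins 13–2.
Janssen vs Tanaka: 1+3+3 = 7 for Janssen, 8 for Tanaka — Tanaka by 8–7.
Quinn defeats every rival head-to-head and is the Condorcet winner.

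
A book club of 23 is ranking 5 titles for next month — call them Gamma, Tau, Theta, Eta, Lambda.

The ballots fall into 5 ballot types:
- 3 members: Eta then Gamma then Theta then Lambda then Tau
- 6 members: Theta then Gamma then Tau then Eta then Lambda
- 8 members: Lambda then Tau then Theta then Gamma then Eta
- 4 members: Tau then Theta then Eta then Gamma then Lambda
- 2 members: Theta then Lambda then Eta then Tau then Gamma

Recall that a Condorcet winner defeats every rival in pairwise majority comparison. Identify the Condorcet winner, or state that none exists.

none

Check each pair by majority over 23 ballots:
Gamma vs Tau: Tau wins 14–9.
Gamma vs Theta: Theta wins 20–3.
Gamma–Eta: Gamma 14–9.
Gamma vs Lambda: Gamma, 13–10.
Tau–Theta: Tau 12–11.
Tau–Eta: Tau 18–5.
Tau–Lambda: Lambda 13–10.
Theta–Eta: Theta 20–3.
Theta vs Lambda: Theta wins 15–8.
Eta–Lambda: Eta 13–10.
No book is unbeaten: Gamma loses to Tau; Tau loses to Lambda; Theta loses to Tau; Eta loses to Gamma; Lambda loses to Gamma. In particular Gamma → Lambda → Tau → Gamma is a majority cycle — no Condorcet winner exists.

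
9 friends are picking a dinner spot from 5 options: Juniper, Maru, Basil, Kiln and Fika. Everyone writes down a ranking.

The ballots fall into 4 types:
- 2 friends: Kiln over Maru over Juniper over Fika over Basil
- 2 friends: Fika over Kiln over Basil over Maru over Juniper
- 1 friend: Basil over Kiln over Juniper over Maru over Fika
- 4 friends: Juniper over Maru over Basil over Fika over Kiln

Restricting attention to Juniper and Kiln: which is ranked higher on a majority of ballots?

Ballots ranking Juniper above Kiln: 4.
Ballots ranking Kiln above Juniper: 9 − 4 = 5.
Kiln wins the head-to-head 5–4.

Kiln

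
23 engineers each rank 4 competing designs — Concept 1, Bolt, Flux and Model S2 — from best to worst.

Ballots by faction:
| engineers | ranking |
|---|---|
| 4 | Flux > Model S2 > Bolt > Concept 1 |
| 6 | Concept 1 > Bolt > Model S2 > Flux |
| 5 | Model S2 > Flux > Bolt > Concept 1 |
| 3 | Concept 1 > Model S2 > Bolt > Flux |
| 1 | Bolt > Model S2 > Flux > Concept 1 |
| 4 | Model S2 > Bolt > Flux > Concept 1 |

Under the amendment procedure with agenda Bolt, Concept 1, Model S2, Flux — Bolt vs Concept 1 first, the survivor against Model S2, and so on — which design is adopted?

Round 1: Bolt vs Concept 1 — 14–9, Bolt advances.
Round 2: Bolt vs Model S2 — 7–16, Model S2 advances.
Round 3: Model S2 vs Flux — 19–4, Model S2 advances.
The agenda winner is Model S2.

Model S2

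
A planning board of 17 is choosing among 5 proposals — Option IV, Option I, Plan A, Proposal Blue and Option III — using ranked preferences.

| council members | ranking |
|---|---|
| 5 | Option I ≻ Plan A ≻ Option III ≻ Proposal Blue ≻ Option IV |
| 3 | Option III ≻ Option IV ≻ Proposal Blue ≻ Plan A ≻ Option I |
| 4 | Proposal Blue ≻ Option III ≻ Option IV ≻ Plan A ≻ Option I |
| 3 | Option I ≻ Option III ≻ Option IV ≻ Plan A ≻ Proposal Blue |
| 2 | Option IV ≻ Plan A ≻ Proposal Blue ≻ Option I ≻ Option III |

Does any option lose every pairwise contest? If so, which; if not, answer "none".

Head-to-head results (17 council members):
Option IV vs Option I: 3+4+2 = 9 for Option IV, 8 for Option I — Option IV by 9–8.
Option IV–Plan A: Option IV 12–5.
Option IV vs Proposal Blue: Proposal Blue, 9–8.
Option IV vs Option III: Option IV preferred on 2 ballots; Option III wins 15–2.
Option I vs Plan A: 8 to 9, Plan A.
Option I vs Proposal Blue: Proposal Blue wins 9–8.
Option I vs Option III: Option I wins 10–7.
Plan A vs Proposal Blue: Plan A wins 10–7.
Plan A vs Option III: Plan A preferred on 5+2 = 7 ballots; Option III wins 10–7.
Proposal Blue vs Option III: 6 to 11, Option III.
Every option wins at least one matchup (Option IV beats Option I; Option I beats Option III; Plan A beats Option I; Proposal Blue beats Option IV; Option III beats Option IV), so there is no Condorcet loser.

none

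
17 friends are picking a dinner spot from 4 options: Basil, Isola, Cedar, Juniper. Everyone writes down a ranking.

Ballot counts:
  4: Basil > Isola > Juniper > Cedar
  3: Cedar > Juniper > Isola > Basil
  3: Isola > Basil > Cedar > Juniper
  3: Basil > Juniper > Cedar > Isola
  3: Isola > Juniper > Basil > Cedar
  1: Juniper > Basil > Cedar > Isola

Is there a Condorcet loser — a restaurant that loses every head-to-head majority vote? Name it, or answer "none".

Head-to-head results (17 friends):
Basil–Isola: Isola 9–8.
Basil vs Cedar: Basil is ranked higher on 4+3+3+3+1 = 14 ballots, Cedar on 3. Basil wins 14–3.
Basil vs Juniper: Basil, 10–7.
Isola vs Cedar: 4+3+3 = 10 for Isola, 7 for Cedar — Isola by 10–7.
Isola vs Juniper: Isola wins 10–7.
Cedar vs Juniper: Cedar is ranked higher on 3+3 = 6 ballots, Juniper on 11. Juniper wins 11–6.
Only Cedar has no wins; Cedar is the Condorcet loser.

Cedar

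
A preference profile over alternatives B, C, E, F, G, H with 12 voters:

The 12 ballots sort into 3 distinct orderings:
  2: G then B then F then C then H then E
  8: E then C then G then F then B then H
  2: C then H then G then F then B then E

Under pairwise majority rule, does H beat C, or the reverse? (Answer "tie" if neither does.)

No ballot ranks H above C: 0.
Ballots ranking C above H: 12 − 0 = 12.
C wins the head-to-head 12–0.

C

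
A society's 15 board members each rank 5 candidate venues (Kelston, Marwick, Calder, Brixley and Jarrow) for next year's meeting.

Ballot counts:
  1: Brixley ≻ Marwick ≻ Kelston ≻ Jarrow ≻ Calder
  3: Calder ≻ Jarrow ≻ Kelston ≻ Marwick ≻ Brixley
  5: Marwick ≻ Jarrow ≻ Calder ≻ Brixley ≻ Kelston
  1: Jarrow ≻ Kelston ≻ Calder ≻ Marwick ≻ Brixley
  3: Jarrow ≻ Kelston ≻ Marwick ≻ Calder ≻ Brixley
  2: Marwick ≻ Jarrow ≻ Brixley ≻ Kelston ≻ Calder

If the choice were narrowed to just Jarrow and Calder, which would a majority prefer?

Ballots ranking Jarrow above Calder: 1 + 5 + 1 + 3 + 2 = 12.
Ballots ranking Calder above Jarrow: 15 − 12 = 3.
Jarrow wins the head-to-head 12–3.

Jarrow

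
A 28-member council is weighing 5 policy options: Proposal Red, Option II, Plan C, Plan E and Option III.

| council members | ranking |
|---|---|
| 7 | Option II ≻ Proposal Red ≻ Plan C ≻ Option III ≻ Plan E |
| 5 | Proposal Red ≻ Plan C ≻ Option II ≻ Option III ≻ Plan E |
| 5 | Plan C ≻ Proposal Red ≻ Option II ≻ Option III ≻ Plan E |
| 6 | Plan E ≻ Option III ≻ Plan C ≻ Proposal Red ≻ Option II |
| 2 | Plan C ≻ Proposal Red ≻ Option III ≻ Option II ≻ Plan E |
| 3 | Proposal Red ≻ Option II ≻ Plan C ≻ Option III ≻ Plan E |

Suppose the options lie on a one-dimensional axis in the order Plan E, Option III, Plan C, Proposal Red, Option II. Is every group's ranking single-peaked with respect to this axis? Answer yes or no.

Axis positions: Plan E=1, Option III=2, Plan C=3, Proposal Red=4, Option II=5.
Group 1 (peak Option II at position 5): ranking walks positions 5-4-3-2-1, expanding outward from the peak — single-peaked.
Group 2 (peak Proposal Red at position 4): ranking walks positions 4-3-5-2-1, expanding outward from the peak — single-peaked.
Group 3 (peak Plan C at position 3): ranking walks positions 3-4-5-2-1, expanding outward from the peak — single-peaked.
Group 4 (peak Plan E at position 1): ranking walks positions 1-2-3-4-5, expanding outward from the peak — single-peaked.
Group 5 (peak Plan C at position 3): ranking walks positions 3-4-2-5-1, expanding outward from the peak — single-peaked.
Group 6 (peak Proposal Red at position 4): ranking walks positions 4-5-3-2-1, expanding outward from the peak — single-peaked.
Every ranking is single-peaked on this axis.

yes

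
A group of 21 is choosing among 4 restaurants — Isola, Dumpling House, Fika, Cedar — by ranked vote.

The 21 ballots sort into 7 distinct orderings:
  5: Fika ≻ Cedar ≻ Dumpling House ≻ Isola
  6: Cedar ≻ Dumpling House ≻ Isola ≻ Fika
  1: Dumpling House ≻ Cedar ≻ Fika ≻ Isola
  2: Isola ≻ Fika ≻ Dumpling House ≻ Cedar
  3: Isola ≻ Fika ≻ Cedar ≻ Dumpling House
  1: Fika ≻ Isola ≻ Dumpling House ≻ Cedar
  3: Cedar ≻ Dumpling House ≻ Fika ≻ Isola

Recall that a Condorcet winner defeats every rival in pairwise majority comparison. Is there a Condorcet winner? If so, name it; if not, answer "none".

Check each pair by majority over 21 ballots:
Isola vs Dumpling House: Isola preferred on 2+3+1 = 6 ballots; Dumpling House wins 15–6.
Isola vs Fika: Isola is ranked higher on 6+2+3 = 11 ballots, Fika on 10. Isola wins 11–10.
Isola vs Cedar: 6 to 15, Cedar.
Dumpling House vs Fika: Dumpling House preferred on 6+1+3 = 10 ballots; Fika wins 11–10.
Dumpling House vs Cedar: 1+2+1 = 4 for Dumpling House, 17 for Cedar — Cedar by 17–4.
Fika vs Cedar: 11 to 10, Fika.
Each restaurant drops at least one matchup (Isola loses to Dumpling House; Dumpling House loses to Fika; Fika loses to Isola; Cedar loses to Fika); the cycle Isola → Fika → Dumpling House → Isola rules out a Condorcet winner.

none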